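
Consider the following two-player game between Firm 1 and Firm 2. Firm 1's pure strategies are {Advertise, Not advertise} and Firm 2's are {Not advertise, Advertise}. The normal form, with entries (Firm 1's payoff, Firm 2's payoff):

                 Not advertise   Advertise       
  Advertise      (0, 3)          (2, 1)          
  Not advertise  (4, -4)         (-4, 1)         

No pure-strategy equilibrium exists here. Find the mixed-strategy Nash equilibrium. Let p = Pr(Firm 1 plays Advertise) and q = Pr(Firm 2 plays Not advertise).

In a mixed equilibrium Firm 2 is indifferent between Not advertise and Advertise; this condition fixes p.
  Firm 2's payoff from Not advertise: p·3 + (1−p)·(-4) = 7p - 4
  Firm 2's payoff from Advertise: p·1 + (1−p)·1 = 1
  7p - 4 = 1  ⇒  7p = 5  ⇒  p = 5/7.
For Firm 1 to be willing to mix, Firm 1 must be indifferent between Advertise and Not advertise, which pins down Firm 2's mix.
  Firm 1's expected payoff from Advertise: q·0 + (1−q)·2 = -2q + 2
  Firm 1's expected payoff from Not advertise: q·4 + (1−q)·(-4) = 8q - 4
  -2q + 2 = 8q - 4  ⇒  -10q = -6  ⇒  q = 3/5.

p = 5/7, q = 3/5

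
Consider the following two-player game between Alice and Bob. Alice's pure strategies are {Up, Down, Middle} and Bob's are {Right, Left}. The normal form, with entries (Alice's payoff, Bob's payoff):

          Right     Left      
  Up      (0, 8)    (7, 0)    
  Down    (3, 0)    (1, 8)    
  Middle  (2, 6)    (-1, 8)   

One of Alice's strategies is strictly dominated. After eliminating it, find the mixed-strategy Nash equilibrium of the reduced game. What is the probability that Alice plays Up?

Alice's strategy Middle is strictly dominated by Down: 3 > 2 and 1 > -1. Eliminate Middle.
Set Bob's expected payoff from Right equal to that from Left:
  Bob's expected payoff from Right: p·8 + (1−p)·0 = 8p
  Bob's expected payoff from Left: p·0 + (1−p)·8 = -8p + 8
  8p = -8p + 8  ⇒  16p = 8  ⇒  p = 1/2.

p = 1/2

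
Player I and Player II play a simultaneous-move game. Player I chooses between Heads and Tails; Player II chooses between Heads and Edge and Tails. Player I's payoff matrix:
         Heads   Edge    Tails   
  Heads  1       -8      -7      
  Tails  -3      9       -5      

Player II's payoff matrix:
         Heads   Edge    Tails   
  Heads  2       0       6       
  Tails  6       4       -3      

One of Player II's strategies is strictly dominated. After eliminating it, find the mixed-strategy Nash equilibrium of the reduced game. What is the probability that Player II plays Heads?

Player II's strategy Edge is strictly dominated by Heads: 2 > 0 and 6 > 4. Eliminate Edge.
For Player I to be willing to mix, Player I must be indifferent between Heads and Tails, which pins down Player II's mix.
  Player I's expected payoff from Heads: q·1 + (1−q)·(-7) = 8q - 7
  Player I's expected payoff from Tails: q·(-3) + (1−q)·(-5) = 2q - 5
  8q - 7 = 2q - 5  ⇒  6q = 2  ⇒  q = 1/3.

q = 1/3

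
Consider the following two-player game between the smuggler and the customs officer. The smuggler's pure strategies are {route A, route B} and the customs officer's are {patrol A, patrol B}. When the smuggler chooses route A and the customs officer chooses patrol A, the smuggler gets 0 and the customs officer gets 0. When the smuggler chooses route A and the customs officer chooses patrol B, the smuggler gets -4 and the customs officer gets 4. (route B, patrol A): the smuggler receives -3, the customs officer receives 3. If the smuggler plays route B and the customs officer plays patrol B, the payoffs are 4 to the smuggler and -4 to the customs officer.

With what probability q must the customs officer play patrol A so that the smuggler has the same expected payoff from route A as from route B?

The customs officer's mix must leave the smuggler indifferent between route A and route B.
  the smuggler's payoff from route A: q·0 + (1−q)·(-4) = 4q - 4
  the smuggler's payoff from route B: q·(-3) + (1−q)·4 = -7q + 4
  4q - 4 = -7q + 4  ⇒  11q = 8  ⇒  q = 8/11.

q = 8/11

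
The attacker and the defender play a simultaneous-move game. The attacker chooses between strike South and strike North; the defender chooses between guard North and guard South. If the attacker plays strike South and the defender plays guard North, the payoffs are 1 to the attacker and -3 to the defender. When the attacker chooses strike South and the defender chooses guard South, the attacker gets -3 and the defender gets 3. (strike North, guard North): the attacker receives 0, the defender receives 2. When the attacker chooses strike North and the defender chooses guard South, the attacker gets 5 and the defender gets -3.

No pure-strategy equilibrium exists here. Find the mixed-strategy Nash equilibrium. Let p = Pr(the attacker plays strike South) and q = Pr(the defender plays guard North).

p = 5/11, q = 8/9

For the defender to be willing to mix, the defender must be indifferent between guard North and guard South, which pins down the attacker's mix.
  the defender's expected payoff from guard North: p·(-3) + (1−p)·2 = -5p + 2
  the defender's expected payoff from guard South: p·3 + (1−p)·(-3) = 6p - 3
  -5p + 2 = 6p - 3  ⇒  -11p = -5  ⇒  p = 5/11.
In a mixed equilibrium the attacker is indifferent between strike South and strike North; this condition fixes q.
  the attacker's payoff to strike South: q·1 + (1−q)·(-3) = 4q - 3
  the attacker's payoff to strike North: q·0 + (1−q)·5 = -5q + 5
  4q - 3 = -5q + 5  ⇒  9q = 8  ⇒  q = 8/9.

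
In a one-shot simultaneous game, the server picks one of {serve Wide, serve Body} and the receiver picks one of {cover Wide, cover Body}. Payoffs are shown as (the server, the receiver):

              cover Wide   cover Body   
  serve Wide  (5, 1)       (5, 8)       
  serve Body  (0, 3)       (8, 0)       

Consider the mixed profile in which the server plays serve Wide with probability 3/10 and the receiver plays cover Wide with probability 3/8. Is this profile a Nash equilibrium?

Yes

Check the receiver's indifference given the server's mix p = 3/10:
  payoff from cover Wide = 12/5; payoff from cover Body = 12/5 — equal.
Check the server's indifference given the receiver's mix q = 3/8:
  payoff from serve Wide = 5; payoff from serve Body = 5 — equal.
Both players are indifferent, so neither can profitably deviate.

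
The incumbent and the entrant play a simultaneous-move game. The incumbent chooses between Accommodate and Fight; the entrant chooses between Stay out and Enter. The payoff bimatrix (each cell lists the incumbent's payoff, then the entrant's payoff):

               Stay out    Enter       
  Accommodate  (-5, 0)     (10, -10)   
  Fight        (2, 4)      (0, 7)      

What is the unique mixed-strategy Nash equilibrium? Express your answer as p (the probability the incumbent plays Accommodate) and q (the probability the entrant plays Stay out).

Set the entrant's expected payoff from Stay out equal to that from Enter:
  the entrant's payoff from Stay out: p·0 + (1−p)·4 = -4p + 4
  the entrant's payoff from Enter: p·(-10) + (1−p)·7 = -17p + 7
  -4p + 4 = -17p + 7  ⇒  13p = 3  ⇒  p = 3/13.
The incumbent's indifference between Accommodate and Fight determines the entrant's mixing probability q:
  the incumbent's payoff to Accommodate: q·(-5) + (1−q)·10 = -15q + 10
  the incumbent's payoff to Fight: q·2 + (1−q)·0 = 2q
  -15q + 10 = 2q  ⇒  -17q = -10  ⇒  q = 10/17.

p = 3/13, q = 10/17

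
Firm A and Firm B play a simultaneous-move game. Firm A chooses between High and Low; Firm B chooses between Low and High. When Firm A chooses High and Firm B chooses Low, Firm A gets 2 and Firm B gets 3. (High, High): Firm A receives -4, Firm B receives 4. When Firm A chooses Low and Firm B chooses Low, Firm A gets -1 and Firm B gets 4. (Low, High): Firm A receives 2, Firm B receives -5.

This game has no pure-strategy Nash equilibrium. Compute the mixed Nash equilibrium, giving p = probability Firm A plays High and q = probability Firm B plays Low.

In a mixed equilibrium Firm B is indifferent between Low and High; this condition fixes p.
  Firm B's payoff to Low: p·3 + (1−p)·4 = -p + 4
  Firm B's payoff to High: p·4 + (1−p)·(-5) = 9p - 5
  -p + 4 = 9p - 5  ⇒  -10p = -9  ⇒  p = 9/10.
In a mixed equilibrium Firm A is indifferent between High and Low; this condition fixes q.
  Firm A's expected payoff from High: q·2 + (1−q)·(-4) = 6q - 4
  Firm A's expected payoff from Low: q·(-1) + (1−q)·2 = -3q + 2
  6q - 4 = -3q + 2  ⇒  9q = 6  ⇒  q = 2/3.

p = 9/10, q = 2/3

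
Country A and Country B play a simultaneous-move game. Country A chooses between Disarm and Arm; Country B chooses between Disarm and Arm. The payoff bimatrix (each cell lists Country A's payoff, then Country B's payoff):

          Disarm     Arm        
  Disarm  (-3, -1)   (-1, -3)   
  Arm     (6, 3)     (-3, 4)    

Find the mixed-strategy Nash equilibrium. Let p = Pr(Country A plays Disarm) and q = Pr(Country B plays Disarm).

p = 1/3, q = 2/11

For Country B to be willing to mix, Country B must be indifferent between Disarm and Arm, which pins down Country A's mix.
  Country B's payoff to Disarm: p·(-1) + (1−p)·3 = -4p + 3
  Country B's payoff to Arm: p·(-3) + (1−p)·4 = -7p + 4
  -4p + 3 = -7p + 4  ⇒  3p = 1  ⇒  p = 1/3.
In a mixed equilibrium Country A is indifferent between Disarm and Arm; this condition fixes q.
  Country A's expected payoff from Disarm: q·(-3) + (1−q)·(-1) = -2q - 1
  Country A's expected payoff from Arm: q·6 + (1−q)·(-3) = 9q - 3
  -2q - 1 = 9q - 3  ⇒  -11q = -2  ⇒  q = 2/11.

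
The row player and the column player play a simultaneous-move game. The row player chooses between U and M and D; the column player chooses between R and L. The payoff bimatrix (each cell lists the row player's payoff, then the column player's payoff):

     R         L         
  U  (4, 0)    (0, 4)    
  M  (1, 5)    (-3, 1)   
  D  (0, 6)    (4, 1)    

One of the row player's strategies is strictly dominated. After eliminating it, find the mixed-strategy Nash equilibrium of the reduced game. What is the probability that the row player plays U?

The row player's strategy M is strictly dominated by U: 4 > 1 and 0 > -3. Eliminate M.
In a mixed equilibrium the column player is indifferent between R and L; this condition fixes p.
  the column player's payoff from R: p·0 + (1−p)·6 = -6p + 6
  the column player's payoff from L: p·4 + (1−p)·1 = 3p + 1
  -6p + 6 = 3p + 1  ⇒  -9p = -5  ⇒  p = 5/9.

p = 5/9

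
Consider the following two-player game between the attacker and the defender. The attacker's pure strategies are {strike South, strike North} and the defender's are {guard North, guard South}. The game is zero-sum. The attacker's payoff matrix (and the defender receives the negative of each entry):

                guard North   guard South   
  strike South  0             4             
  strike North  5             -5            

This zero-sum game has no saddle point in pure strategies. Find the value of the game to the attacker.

In a mixed equilibrium the attacker is indifferent between strike South and strike North; this condition fixes q.
  the attacker's expected payoff from strike South: q·0 + (1−q)·4 = -4q + 4
  the attacker's expected payoff from strike North: q·5 + (1−q)·(-5) = 10q - 5
  -4q + 4 = 10q - 5  ⇒  -14q = -9  ⇒  q = 9/14.
The value is the attacker's expected payoff against this mix (using strike South): (9/14)·0 + (5/14)·4 = 10/7.

v = 10/7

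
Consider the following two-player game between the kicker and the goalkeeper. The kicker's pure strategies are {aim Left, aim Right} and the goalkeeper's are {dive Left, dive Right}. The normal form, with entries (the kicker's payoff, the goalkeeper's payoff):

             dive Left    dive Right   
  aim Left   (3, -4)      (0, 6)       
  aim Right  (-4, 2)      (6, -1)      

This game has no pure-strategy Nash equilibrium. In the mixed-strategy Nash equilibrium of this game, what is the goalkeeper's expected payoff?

8/13

In a mixed equilibrium the goalkeeper is indifferent between dive Left and dive Right; this condition fixes p.
  the goalkeeper's payoff to dive Left: p·(-4) + (1−p)·2 = -6p + 2
  the goalkeeper's payoff to dive Right: p·6 + (1−p)·(-1) = 7p - 1
  -6p + 2 = 7p - 1  ⇒  -13p = -3  ⇒  p = 3/13.
At equilibrium the goalkeeper is indifferent across columns, so the goalkeeper's payoff equals the payoff from dive Left: (3/13)·(-4) + (10/13)·2 = 8/13.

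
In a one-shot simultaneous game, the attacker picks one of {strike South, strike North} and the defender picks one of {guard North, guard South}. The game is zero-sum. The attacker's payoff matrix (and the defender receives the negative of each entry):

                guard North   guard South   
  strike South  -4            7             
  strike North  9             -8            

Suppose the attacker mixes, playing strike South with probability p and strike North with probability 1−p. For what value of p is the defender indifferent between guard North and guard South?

p = 17/28

Set the defender's expected payoff from guard North equal to that from guard South:
  the defender's expected payoff from guard North: p·4 + (1−p)·(-9) = 13p - 9
  the defender's expected payoff from guard South: p·(-7) + (1−p)·8 = -15p + 8
  13p - 9 = -15p + 8  ⇒  28p = 17  ⇒  p = 17/28.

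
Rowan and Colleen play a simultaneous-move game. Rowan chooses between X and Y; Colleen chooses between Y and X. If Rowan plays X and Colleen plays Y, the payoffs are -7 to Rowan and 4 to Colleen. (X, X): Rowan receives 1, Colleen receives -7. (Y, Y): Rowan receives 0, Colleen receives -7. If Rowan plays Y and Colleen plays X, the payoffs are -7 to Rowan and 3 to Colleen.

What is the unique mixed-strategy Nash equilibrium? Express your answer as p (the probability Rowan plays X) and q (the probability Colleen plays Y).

In a mixed equilibrium Colleen is indifferent between Y and X; this condition fixes p.
  Colleen's payoff to Y: p·4 + (1−p)·(-7) = 11p - 7
  Colleen's payoff to X: p·(-7) + (1−p)·3 = -10p + 3
  11p - 7 = -10p + 3  ⇒  21p = 10  ⇒  p = 10/21.
Set Rowan's expected payoff from X equal to that from Y:
  Rowan's payoff from X: q·(-7) + (1−q)·1 = -8q + 1
  Rowan's payoff from Y: q·0 + (1−q)·(-7) = 7q - 7
  -8q + 1 = 7q - 7  ⇒  -15q = -8  ⇒  q = 8/15.

p = 10/21, q = 8/15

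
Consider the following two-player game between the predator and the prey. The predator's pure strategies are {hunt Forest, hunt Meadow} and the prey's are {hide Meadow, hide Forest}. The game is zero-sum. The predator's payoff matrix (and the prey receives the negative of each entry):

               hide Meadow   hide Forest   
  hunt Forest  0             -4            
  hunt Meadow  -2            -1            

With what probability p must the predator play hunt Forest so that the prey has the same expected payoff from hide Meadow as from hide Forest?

The prey's indifference between hide Meadow and hide Forest determines the predator's mixing probability p:
  the prey's payoff to hide Meadow: p·0 + (1−p)·2 = -2p + 2
  the prey's payoff to hide Forest: p·4 + (1−p)·1 = 3p + 1
  -2p + 2 = 3p + 1  ⇒  -5p = -1  ⇒  p = 1/5.

p = 1/5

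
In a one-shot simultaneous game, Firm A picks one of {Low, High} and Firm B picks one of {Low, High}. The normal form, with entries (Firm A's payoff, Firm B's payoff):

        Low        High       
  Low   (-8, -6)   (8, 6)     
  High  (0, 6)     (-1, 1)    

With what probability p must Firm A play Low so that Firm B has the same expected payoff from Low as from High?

p = 5/17

Set Firm B's expected payoff from Low equal to that from High:
  Firm B's payoff to Low: p·(-6) + (1−p)·6 = -12p + 6
  Firm B's payoff to High: p·6 + (1−p)·1 = 5p + 1
  -12p + 6 = 5p + 1  ⇒  -17p = -5  ⇒  p = 5/17.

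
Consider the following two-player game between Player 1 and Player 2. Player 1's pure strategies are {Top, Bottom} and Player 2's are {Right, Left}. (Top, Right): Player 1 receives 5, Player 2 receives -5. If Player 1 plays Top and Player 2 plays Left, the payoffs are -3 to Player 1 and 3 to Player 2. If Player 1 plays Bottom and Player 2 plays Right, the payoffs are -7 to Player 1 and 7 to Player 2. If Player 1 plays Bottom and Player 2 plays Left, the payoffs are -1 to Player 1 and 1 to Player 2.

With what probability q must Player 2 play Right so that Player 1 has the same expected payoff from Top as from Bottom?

q = 1/7

Player 1's indifference between Top and Bottom determines Player 2's mixing probability q:
  Player 1's expected payoff from Top: q·5 + (1−q)·(-3) = 8q - 3
  Player 1's expected payoff from Bottom: q·(-7) + (1−q)·(-1) = -6q - 1
  8q - 3 = -6q - 1  ⇒  14q = 2  ⇒  q = 1/7.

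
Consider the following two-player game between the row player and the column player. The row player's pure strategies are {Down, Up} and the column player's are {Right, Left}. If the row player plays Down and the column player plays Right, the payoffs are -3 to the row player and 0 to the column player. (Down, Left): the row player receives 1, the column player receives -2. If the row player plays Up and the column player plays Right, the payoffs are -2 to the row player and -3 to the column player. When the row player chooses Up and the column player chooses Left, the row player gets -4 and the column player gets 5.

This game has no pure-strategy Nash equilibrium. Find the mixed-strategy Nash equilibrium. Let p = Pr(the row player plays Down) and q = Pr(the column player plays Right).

The row player's mix must leave the column player indifferent between Right and Left.
  the column player's expected payoff from Right: p·0 + (1−p)·(-3) = 3p - 3
  the column player's expected payoff from Left: p·(-2) + (1−p)·5 = -7p + 5
  3p - 3 = -7p + 5  ⇒  10p = 8  ⇒  p = 4/5.
The column player's mix must leave the row player indifferent between Down and Up.
  the row player's expected payoff from Down: q·(-3) + (1−q)·1 = -4q + 1
  the row player's expected payoff from Up: q·(-2) + (1−q)·(-4) = 2q - 4
  -4q + 1 = 2q - 4  ⇒  -6q = -5  ⇒  q = 5/6.

p = 4/5, q = 5/6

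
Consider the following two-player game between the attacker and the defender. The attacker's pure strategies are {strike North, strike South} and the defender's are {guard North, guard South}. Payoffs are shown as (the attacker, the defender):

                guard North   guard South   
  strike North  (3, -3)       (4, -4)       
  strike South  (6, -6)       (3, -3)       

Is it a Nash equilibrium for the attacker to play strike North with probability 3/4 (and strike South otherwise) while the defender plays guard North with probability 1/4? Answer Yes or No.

Check the defender's indifference given the attacker's mix p = 3/4:
  payoff from guard North = -15/4; payoff from guard South = -15/4 — equal.
Check the attacker's indifference given the defender's mix q = 1/4:
  payoff from strike North = 15/4; payoff from strike South = 15/4 — equal.
Both players are indifferent, so neither can profitably deviate.

Yes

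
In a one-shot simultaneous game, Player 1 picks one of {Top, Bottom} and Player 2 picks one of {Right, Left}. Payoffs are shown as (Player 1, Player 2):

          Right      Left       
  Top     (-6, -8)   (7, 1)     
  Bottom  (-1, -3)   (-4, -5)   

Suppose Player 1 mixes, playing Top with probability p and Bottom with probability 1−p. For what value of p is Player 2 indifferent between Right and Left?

In a mixed equilibrium Player 2 is indifferent between Right and Left; this condition fixes p.
  Player 2's payoff from Right: p·(-8) + (1−p)·(-3) = -5p - 3
  Player 2's payoff from Left: p·1 + (1−p)·(-5) = 6p - 5
  -5p - 3 = 6p - 5  ⇒  -11p = -2  ⇒  p = 2/11.

p = 2/11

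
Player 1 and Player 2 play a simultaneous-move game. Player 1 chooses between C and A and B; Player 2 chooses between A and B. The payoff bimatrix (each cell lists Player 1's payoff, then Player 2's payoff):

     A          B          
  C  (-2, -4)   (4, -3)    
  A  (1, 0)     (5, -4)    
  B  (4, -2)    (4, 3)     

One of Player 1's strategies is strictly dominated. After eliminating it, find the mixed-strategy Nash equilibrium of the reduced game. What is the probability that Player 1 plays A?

Player 1's strategy C is strictly dominated by A: 1 > -2 and 5 > 4. Eliminate C.
Player 2's indifference between A and B determines Player 1's mixing probability p:
  Player 2's expected payoff from A: p·0 + (1−p)·(-2) = 2p - 2
  Player 2's expected payoff from B: p·(-4) + (1−p)·3 = -7p + 3
  2p - 2 = -7p + 3  ⇒  9p = 5  ⇒  p = 5/9.

p = 5/9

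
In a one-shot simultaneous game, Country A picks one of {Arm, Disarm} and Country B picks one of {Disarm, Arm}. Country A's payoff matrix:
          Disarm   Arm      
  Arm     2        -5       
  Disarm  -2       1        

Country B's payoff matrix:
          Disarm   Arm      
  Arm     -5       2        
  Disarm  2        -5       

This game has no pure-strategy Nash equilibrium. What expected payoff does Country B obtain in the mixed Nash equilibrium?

-3/2

For Country B to be willing to mix, Country B must be indifferent between Disarm and Arm, which pins down Country A's mix.
  Country B's expected payoff from Disarm: p·(-5) + (1−p)·2 = -7p + 2
  Country B's expected payoff from Arm: p·2 + (1−p)·(-5) = 7p - 5
  -7p + 2 = 7p - 5  ⇒  -14p = -7  ⇒  p = 1/2.
At equilibrium Country B is indifferent across columns, so Country B's payoff equals the payoff from Disarm: (1/2)·(-5) + (1/2)·2 = -3/2.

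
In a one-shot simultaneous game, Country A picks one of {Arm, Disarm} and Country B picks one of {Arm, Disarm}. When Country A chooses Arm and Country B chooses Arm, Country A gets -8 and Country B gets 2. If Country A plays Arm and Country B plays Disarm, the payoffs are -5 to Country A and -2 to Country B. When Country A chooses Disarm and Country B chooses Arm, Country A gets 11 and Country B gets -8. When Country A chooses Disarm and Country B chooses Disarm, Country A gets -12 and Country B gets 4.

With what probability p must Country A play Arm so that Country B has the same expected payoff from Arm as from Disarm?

p = 3/4

In a mixed equilibrium Country B is indifferent between Arm and Disarm; this condition fixes p.
  Country B's payoff to Arm: p·2 + (1−p)·(-8) = 10p - 8
  Country B's payoff to Disarm: p·(-2) + (1−p)·4 = -6p + 4
  10p - 8 = -6p + 4  ⇒  16p = 12  ⇒  p = 3/4.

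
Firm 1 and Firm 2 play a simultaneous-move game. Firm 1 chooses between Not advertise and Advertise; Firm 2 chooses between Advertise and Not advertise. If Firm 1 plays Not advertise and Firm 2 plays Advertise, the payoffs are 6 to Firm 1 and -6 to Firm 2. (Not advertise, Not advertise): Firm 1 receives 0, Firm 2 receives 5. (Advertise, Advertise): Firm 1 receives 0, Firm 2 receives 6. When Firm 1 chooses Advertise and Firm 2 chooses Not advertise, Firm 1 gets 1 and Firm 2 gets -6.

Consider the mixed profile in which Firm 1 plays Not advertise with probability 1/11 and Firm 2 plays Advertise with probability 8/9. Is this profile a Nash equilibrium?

No

Given Firm 1's mix p = 1/11, Firm 2's payoff from Advertise is 54/11 but from Not advertise is -5. Firm 2 strictly prefers Advertise, so Firm 2 would not mix.
So the proposed profile is not a Nash equilibrium.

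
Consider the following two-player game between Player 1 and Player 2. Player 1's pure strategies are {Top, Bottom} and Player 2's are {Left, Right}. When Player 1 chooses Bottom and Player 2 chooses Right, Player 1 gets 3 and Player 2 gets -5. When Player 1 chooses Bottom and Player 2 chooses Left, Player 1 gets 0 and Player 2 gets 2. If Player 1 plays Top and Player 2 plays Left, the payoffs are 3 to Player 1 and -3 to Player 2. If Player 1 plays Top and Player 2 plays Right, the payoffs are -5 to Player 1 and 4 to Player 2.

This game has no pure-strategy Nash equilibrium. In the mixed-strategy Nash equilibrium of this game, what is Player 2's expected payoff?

-1/2

For Player 2 to be willing to mix, Player 2 must be indifferent between Left and Right, which pins down Player 1's mix.
  Player 2's payoff from Left: p·(-3) + (1−p)·2 = -5p + 2
  Player 2's payoff from Right: p·4 + (1−p)·(-5) = 9p - 5
  -5p + 2 = 9p - 5  ⇒  -14p = -7  ⇒  p = 1/2.
At equilibrium Player 2 is indifferent across columns, so Player 2's payoff equals the payoff from Left: (1/2)·(-3) + (1/2)·2 = -1/2.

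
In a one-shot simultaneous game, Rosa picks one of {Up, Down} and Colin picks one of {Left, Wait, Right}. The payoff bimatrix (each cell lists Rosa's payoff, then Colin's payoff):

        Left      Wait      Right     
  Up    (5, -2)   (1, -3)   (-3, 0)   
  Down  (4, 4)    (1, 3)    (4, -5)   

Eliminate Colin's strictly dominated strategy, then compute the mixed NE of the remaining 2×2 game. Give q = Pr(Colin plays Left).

q = 7/8

Colin's strategy Wait is strictly dominated by Left: -2 > -3 and 4 > 3. Eliminate Wait.
In a mixed equilibrium Rosa is indifferent between Up and Down; this condition fixes q.
  Rosa's expected payoff from Up: q·5 + (1−q)·(-3) = 8q - 3
  Rosa's expected payoff from Down: q·4 + (1−q)·4 = 4
  8q - 3 = 4  ⇒  8q = 7  ⇒  q = 7/8.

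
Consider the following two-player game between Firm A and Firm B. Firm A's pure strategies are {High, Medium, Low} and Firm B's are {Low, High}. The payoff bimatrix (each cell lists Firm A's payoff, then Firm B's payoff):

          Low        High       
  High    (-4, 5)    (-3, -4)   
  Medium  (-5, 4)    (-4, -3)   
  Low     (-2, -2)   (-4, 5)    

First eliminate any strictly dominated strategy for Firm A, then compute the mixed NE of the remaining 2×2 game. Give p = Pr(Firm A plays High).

Firm A's strategy Medium is strictly dominated by High: -4 > -5 and -3 > -4. Eliminate Medium.
Firm B's indifference between Low and High determines Firm A's mixing probability p:
  Firm B's payoff to Low: p·5 + (1−p)·(-2) = 7p - 2
  Firm B's payoff to High: p·(-4) + (1−p)·5 = -9p + 5
  7p - 2 = -9p + 5  ⇒  16p = 7  ⇒  p = 7/16.

p = 7/16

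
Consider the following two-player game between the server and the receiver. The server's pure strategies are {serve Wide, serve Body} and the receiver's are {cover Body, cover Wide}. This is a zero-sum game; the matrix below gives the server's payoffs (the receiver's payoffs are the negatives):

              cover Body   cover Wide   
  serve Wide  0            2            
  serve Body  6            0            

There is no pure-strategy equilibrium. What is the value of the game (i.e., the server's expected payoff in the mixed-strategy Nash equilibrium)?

Set the server's expected payoff from serve Wide equal to that from serve Body:
  the server's expected payoff from serve Wide: q·0 + (1−q)·2 = -2q + 2
  the server's expected payoff from serve Body: q·6 + (1−q)·0 = 6q
  -2q + 2 = 6q  ⇒  -8q = -2  ⇒  q = 1/4.
The value is the server's expected payoff against this mix (using serve Wide): (1/4)·0 + (3/4)·2 = 3/2.

v = 3/2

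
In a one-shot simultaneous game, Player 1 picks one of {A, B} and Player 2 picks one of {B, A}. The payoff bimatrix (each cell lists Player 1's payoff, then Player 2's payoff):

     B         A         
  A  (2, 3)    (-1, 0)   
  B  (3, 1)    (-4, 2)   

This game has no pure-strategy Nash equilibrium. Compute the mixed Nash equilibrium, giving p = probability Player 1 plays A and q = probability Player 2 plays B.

p = 1/4, q = 3/4

In a mixed equilibrium Player 2 is indifferent between B and A; this condition fixes p.
  Player 2's expected payoff from B: p·3 + (1−p)·1 = 2p + 1
  Player 2's expected payoff from A: p·0 + (1−p)·2 = -2p + 2
  2p + 1 = -2p + 2  ⇒  4p = 1  ⇒  p = 1/4.
For Player 1 to be willing to mix, Player 1 must be indifferent between A and B, which pins down Player 2's mix.
  Player 1's expected payoff from A: q·2 + (1−q)·(-1) = 3q - 1
  Player 1's expected payoff from B: q·3 + (1−q)·(-4) = 7q - 4
  3q - 1 = 7q - 4  ⇒  -4q = -3  ⇒  q = 3/4.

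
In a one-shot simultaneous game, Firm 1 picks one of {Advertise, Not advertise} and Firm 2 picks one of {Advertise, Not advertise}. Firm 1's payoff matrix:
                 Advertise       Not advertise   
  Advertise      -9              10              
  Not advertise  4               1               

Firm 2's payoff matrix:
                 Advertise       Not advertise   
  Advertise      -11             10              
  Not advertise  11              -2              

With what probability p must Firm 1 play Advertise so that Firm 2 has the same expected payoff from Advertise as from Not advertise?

p = 13/34

For Firm 2 to be willing to mix, Firm 2 must be indifferent between Advertise and Not advertise, which pins down Firm 1's mix.
  Firm 2's expected payoff from Advertise: p·(-11) + (1−p)·11 = -22p + 11
  Firm 2's expected payoff from Not advertise: p·10 + (1−p)·(-2) = 12p - 2
  -22p + 11 = 12p - 2  ⇒  -34p = -13  ⇒  p = 13/34.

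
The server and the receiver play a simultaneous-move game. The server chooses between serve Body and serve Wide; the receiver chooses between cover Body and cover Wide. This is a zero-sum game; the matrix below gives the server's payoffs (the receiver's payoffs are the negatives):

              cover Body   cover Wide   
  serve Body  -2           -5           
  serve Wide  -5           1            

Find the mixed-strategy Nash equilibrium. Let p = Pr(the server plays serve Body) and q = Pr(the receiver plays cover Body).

For the receiver to be willing to mix, the receiver must be indifferent between cover Body and cover Wide, which pins down the server's mix.
  the receiver's payoff to cover Body: p·2 + (1−p)·5 = -3p + 5
  the receiver's payoff to cover Wide: p·5 + (1−p)·(-1) = 6p - 1
  -3p + 5 = 6p - 1  ⇒  -9p = -6  ⇒  p = 2/3.
For the server to be willing to mix, the server must be indifferent between serve Body and serve Wide, which pins down the receiver's mix.
  the server's payoff from serve Body: q·(-2) + (1−q)·(-5) = 3q - 5
  the server's payoff from serve Wide: q·(-5) + (1−q)·1 = -6q + 1
  3q - 5 = -6q + 1  ⇒  9q = 6  ⇒  q = 2/3.

p = 2/3, q = 2/3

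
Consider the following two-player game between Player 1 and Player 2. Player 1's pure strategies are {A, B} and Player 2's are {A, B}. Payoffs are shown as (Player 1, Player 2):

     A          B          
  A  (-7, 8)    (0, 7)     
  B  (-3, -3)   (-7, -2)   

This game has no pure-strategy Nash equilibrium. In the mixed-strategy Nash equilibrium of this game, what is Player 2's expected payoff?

Set Player 2's expected payoff from A equal to that from B:
  Player 2's payoff to A: p·8 + (1−p)·(-3) = 11p - 3
  Player 2's payoff to B: p·7 + (1−p)·(-2) = 9p - 2
  11p - 3 = 9p - 2  ⇒  2p = 1  ⇒  p = 1/2.
At equilibrium Player 2 is indifferent across columns, so Player 2's payoff equals the payoff from A: (1/2)·8 + (1/2)·(-3) = 5/2.

5/2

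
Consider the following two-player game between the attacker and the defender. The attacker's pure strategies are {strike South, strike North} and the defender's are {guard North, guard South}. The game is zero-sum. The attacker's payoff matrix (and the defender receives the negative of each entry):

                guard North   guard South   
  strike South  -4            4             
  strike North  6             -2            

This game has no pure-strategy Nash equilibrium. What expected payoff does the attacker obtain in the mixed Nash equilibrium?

In a mixed equilibrium the attacker is indifferent between strike South and strike North; this condition fixes q.
  the attacker's expected payoff from strike South: q·(-4) + (1−q)·4 = -8q + 4
  the attacker's expected payoff from strike North: q·6 + (1−q)·(-2) = 8q - 2
  -8q + 4 = 8q - 2  ⇒  -16q = -6  ⇒  q = 3/8.
At equilibrium the attacker is indifferent across rows, so the attacker's payoff equals the payoff from strike South: (3/8)·(-4) + (5/8)·4 = 1.

1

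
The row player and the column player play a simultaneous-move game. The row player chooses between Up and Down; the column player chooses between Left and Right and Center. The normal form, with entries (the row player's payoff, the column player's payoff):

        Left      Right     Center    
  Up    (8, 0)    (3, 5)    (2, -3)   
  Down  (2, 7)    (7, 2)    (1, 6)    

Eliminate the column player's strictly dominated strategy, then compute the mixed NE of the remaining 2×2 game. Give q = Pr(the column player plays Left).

q = 2/5

The column player's strategy Center is strictly dominated by Left: 0 > -3 and 7 > 6. Eliminate Center.
In a mixed equilibrium the row player is indifferent between Up and Down; this condition fixes q.
  the row player's payoff to Up: q·8 + (1−q)·3 = 5q + 3
  the row player's payoff to Down: q·2 + (1−q)·7 = -5q + 7
  5q + 3 = -5q + 7  ⇒  10q = 4  ⇒  q = 2/5.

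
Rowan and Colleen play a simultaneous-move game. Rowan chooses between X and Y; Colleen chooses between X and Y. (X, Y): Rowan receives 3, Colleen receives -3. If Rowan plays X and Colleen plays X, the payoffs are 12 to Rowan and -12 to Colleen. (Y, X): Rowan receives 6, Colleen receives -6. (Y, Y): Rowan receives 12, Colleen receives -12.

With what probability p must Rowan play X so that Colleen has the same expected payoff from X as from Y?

p = 2/5

Set Colleen's expected payoff from X equal to that from Y:
  Colleen's expected payoff from X: p·(-12) + (1−p)·(-6) = -6p - 6
  Colleen's expected payoff from Y: p·(-3) + (1−p)·(-12) = 9p - 12
  -6p - 6 = 9p - 12  ⇒  -15p = -6  ⇒  p = 2/5.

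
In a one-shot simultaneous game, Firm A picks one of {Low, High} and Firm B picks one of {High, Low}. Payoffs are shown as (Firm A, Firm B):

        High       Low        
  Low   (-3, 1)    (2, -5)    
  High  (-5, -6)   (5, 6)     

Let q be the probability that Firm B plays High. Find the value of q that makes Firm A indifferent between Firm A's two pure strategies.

Set Firm A's expected payoff from Low equal to that from High:
  Firm A's payoff to Low: q·(-3) + (1−q)·2 = -5q + 2
  Firm A's payoff to High: q·(-5) + (1−q)·5 = -10q + 5
  -5q + 2 = -10q + 5  ⇒  5q = 3  ⇒  q = 3/5.

q = 3/5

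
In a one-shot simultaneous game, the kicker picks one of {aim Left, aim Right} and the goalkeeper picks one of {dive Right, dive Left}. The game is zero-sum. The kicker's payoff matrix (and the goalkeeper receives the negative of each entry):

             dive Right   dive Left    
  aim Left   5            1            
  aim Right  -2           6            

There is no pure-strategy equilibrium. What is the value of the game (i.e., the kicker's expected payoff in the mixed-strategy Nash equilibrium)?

v = 8/3

The kicker's indifference between aim Left and aim Right determines the goalkeeper's mixing probability q:
  the kicker's payoff from aim Left: q·5 + (1−q)·1 = 4q + 1
  the kicker's payoff from aim Right: q·(-2) + (1−q)·6 = -8q + 6
  4q + 1 = -8q + 6  ⇒  12q = 5  ⇒  q = 5/12.
The value is the kicker's expected payoff against this mix (using aim Left): (5/12)·5 + (7/12)·1 = 8/3.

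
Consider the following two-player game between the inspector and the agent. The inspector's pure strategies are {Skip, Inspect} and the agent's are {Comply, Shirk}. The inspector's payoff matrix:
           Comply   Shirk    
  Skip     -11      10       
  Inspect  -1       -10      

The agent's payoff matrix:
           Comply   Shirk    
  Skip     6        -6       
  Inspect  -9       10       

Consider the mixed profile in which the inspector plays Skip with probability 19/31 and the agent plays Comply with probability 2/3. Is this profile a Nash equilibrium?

Yes

Check the agent's indifference given the inspector's mix p = 19/31:
  payoff from Comply = 6/31; payoff from Shirk = 6/31 — equal.
Check the inspector's indifference given the agent's mix q = 2/3:
  payoff from Skip = -4; payoff from Inspect = -4 — equal.
Both players are indifferent, so neither can profitably deviate.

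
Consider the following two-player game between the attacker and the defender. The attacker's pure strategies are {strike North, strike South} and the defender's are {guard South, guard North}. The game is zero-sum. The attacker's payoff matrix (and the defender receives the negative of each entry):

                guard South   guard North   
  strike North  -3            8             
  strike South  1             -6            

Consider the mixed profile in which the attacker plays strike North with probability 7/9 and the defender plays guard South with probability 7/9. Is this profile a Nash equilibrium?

Given the attacker's mix p = 7/9, the defender's payoff from guard South is 19/9 but from guard North is -44/9. The defender strictly prefers guard South, so the defender would not mix.
So the proposed profile is not a Nash equilibrium.

No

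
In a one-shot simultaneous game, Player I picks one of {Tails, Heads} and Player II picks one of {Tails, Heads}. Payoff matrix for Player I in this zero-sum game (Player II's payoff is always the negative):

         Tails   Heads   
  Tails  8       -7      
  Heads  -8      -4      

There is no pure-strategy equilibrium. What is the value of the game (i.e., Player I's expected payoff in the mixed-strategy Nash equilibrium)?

v = -88/19

Set Player I's expected payoff from Tails equal to that from Heads:
  Player I's payoff from Tails: q·8 + (1−q)·(-7) = 15q - 7
  Player I's payoff from Heads: q·(-8) + (1−q)·(-4) = -4q - 4
  15q - 7 = -4q - 4  ⇒  19q = 3  ⇒  q = 3/19.
The value is Player I's expected payoff against this mix (using Tails): (3/19)·8 + (16/19)·(-7) = -88/19.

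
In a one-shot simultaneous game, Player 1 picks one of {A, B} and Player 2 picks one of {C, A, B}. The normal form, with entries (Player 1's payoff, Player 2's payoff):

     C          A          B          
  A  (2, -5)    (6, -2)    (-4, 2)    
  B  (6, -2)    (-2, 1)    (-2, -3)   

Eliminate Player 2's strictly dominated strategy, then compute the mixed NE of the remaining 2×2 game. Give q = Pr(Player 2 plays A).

Player 2's strategy C is strictly dominated by A: -2 > -5 and 1 > -2. Eliminate C.
Set Player 1's expected payoff from A equal to that from B:
  Player 1's payoff to A: q·6 + (1−q)·(-4) = 10q - 4
  Player 1's payoff to B: q·(-2) + (1−q)·(-2) = -2
  10q - 4 = -2  ⇒  10q = 2  ⇒  q = 1/5.

q = 1/5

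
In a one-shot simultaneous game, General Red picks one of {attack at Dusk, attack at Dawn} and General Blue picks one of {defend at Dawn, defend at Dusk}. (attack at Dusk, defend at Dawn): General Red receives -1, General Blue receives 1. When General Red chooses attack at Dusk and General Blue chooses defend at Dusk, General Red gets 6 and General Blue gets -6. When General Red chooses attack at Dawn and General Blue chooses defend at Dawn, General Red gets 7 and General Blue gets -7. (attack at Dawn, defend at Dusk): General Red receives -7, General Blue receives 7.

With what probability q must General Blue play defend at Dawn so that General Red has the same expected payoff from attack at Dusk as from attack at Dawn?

q = 13/21

For General Red to be willing to mix, General Red must be indifferent between attack at Dusk and attack at Dawn, which pins down General Blue's mix.
  General Red's expected payoff from attack at Dusk: q·(-1) + (1−q)·6 = -7q + 6
  General Red's expected payoff from attack at Dawn: q·7 + (1−q)·(-7) = 14q - 7
  -7q + 6 = 14q - 7  ⇒  -21q = -13  ⇒  q = 13/21.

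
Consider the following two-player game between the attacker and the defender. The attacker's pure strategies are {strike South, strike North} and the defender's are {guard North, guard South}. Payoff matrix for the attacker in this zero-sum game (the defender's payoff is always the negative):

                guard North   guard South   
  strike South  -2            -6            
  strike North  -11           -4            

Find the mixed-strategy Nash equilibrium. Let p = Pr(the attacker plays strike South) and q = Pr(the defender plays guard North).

The defender's indifference between guard North and guard South determines the attacker's mixing probability p:
  the defender's payoff to guard North: p·2 + (1−p)·11 = -9p + 11
  the defender's payoff to guard South: p·6 + (1−p)·4 = 2p + 4
  -9p + 11 = 2p + 4  ⇒  -11p = -7  ⇒  p = 7/11.
The attacker's indifference between strike South and strike North determines the defender's mixing probability q:
  the attacker's payoff to strike South: q·(-2) + (1−q)·(-6) = 4q - 6
  the attacker's payoff to strike North: q·(-11) + (1−q)·(-4) = -7q - 4
  4q - 6 = -7q - 4  ⇒  11q = 2  ⇒  q = 2/11.

p = 7/11, q = 2/11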